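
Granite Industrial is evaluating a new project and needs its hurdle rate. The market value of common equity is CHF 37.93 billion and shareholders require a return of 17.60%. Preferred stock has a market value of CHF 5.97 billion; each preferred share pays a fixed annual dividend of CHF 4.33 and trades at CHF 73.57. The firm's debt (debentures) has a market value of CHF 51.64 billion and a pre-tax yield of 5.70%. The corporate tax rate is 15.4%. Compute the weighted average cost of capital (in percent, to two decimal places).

9.96%

Cost of preferred: Rp = 4.33 / 73.57 = 5.8856%.
Total capital V = 37.93 + 5.97 + 51.64 = 95.54.
Equity: weight = 37.93/95.54 = 0.3970; cost = 17.6%.
Preferred: weight = 5.97/95.54 = 0.0625; cost = 5.8856%.
Debentures: weight = 51.64/95.54 = 0.5405; after-tax cost = 5.7% × (1 − 15.4%) = 4.8222%.
WACC = 0.3970 × 17.6000% + 0.0625 × 5.8856% + 0.5405 × 4.8222% = 9.9615%.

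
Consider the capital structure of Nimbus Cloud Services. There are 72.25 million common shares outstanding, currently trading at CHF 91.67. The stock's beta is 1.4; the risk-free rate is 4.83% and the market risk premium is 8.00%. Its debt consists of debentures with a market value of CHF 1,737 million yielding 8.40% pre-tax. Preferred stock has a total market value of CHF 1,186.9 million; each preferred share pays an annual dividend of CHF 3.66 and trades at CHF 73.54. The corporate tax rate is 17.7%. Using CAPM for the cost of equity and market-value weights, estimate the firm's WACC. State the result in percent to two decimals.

13.00%

Cost of equity via CAPM: Re = 4.83% + 1.4 × 8.0% = 16.0300%.
Cost of preferred: Rp = 3.66 / 73.54 = 4.9769%.
Market value of equity E = 91.67 × 72.25m = 6623.1575m.
Total capital V = 6623.1575 + 1186.9 + 1737 = 9547.0575.
Equity: weight = 6623.1575/9547.0575 = 0.6937; cost = 16.03%.
Preferred: weight = 1186.9/9547.0575 = 0.1243; cost = 4.9769%.
Debentures: weight = 1737/9547.0575 = 0.1819; after-tax cost = 8.4% × (1 − 17.7%) = 6.9132%.
WACC = 0.6937 × 16.0300% + 0.1243 × 4.9769% + 0.1819 × 6.9132% = 12.9971%.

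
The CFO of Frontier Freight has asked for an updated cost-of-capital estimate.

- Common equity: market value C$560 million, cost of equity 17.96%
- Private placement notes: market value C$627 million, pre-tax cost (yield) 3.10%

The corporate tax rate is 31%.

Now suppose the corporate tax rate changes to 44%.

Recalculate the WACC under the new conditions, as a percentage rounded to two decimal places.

After the change:
Total capital V = 560 + 627 = 1187.
Equity: weight = 560/1187 = 0.4718; cost = 17.96%.
Private placement notes: weight = 627/1187 = 0.5282; after-tax cost = 3.1% × (1 − 44%) = 1.7360%.
WACC = 0.4718 × 17.9600% + 0.5282 × 1.7360% = 9.3901%.

9.39%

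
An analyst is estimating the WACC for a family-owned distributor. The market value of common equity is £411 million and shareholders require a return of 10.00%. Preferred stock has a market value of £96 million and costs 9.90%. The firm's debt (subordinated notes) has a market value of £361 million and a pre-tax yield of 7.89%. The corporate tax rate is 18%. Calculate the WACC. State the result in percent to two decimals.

8.52%

Total capital V = 411 + 96 + 361 = 868.
Equity: weight = 411/868 = 0.4735; cost = 10%.
Preferred: weight = 96/868 = 0.1106; cost = 9.9%.
Subordinated notes: weight = 361/868 = 0.4159; after-tax cost = 7.89% × (1 − 18%) = 6.4698%.
WACC = 0.4735 × 10.0000% + 0.1106 × 9.9000% + 0.4159 × 6.4698% = 8.5207%.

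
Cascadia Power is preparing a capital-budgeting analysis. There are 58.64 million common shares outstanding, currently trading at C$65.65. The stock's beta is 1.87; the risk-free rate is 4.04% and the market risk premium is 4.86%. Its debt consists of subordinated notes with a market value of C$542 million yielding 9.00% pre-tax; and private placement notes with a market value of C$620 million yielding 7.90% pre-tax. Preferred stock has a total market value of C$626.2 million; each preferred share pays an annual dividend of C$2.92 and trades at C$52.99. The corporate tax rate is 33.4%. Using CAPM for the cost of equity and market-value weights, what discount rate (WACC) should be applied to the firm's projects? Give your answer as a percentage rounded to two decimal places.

10.73%

Cost of equity via CAPM: Re = 4.04% + 1.87 × 4.86% = 13.1282%.
Cost of preferred: Rp = 2.92 / 52.99 = 5.5105%.
Market value of equity E = 65.65 × 58.64m = 3849.716m.
Total capital V = 3849.716 + 626.2 + 542 + 620 = 5637.916.
Equity: weight = 3849.716/5637.916 = 0.6828; cost = 13.1282%.
Preferred: weight = 626.2/5637.916 = 0.1111; cost = 5.5105%.
Subordinated notes: weight = 542/5637.916 = 0.0961; after-tax cost = 9% × (1 − 33.4%) = 5.9940%.
Private placement notes: weight = 620/5637.916 = 0.1100; after-tax cost = 7.9% × (1 − 33.4%) = 5.2614%.
WACC = 0.6828 × 13.1282% + 0.1111 × 5.5105% + 0.0961 × 5.9940% + 0.1100 × 5.2614% = 10.7312%.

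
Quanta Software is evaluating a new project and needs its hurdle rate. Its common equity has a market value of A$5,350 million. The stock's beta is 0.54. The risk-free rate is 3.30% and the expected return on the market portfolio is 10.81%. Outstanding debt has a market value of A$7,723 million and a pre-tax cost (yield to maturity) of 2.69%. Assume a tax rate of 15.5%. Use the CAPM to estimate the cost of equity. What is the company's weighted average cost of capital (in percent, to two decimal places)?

Market risk premium = 10.81% − 3.3% = 7.51%.
Cost of equity via CAPM: Re = 3.3% + 0.54 × 7.51% = 7.3554%.
Total capital V = 5350 + 7723 = 13073.
Equity: weight = 5350/13073 = 0.4092; cost = 7.3554%.
Debt: weight = 7723/13073 = 0.5908; after-tax cost = 2.69% × (1 − 15.5%) = 2.2731%.
WACC = 0.4092 × 7.3554% + 0.5908 × 2.2731% = 4.3530%.

4.35%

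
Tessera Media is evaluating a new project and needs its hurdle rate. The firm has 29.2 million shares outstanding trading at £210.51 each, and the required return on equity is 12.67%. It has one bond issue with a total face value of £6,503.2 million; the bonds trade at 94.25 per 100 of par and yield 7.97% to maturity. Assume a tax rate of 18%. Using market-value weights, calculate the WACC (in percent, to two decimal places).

9.61%

Market value of equity E = 210.51 × 29.2m = 6146.892m. Market value of debt D = 6503.2m × 94.25/100 = 6129.266m.
Total capital V = 6146.892 + 6129.266 = 12276.158.
Equity: weight = 6146.892/12276.158 = 0.5007; cost = 12.67%.
Bonds outstanding: weight = 6129.266/12276.158 = 0.4993; after-tax cost = 7.97% × (1 − 18%) = 6.5354%.
WACC = 0.5007 × 12.6700% + 0.4993 × 6.5354% = 9.6071%.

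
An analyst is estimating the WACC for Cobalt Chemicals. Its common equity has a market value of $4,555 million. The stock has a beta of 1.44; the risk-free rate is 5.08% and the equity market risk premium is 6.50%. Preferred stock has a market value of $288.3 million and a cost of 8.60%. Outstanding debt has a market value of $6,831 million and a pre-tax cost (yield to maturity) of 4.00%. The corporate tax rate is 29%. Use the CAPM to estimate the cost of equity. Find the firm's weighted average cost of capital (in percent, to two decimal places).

7.51%

Cost of equity via CAPM: Re = 5.08% + 1.44 × 6.5% = 14.4400%.
Total capital V = 4555 + 288.3 + 6831 = 11674.3.
Equity: weight = 4555/11674.3 = 0.3902; cost = 14.44%.
Preferred: weight = 288.3/11674.3 = 0.0247; cost = 8.6%.
Debt: weight = 6831/11674.3 = 0.5851; after-tax cost = 4% × (1 − 29%) = 2.8400%.
WACC = 0.3902 × 14.4400% + 0.0247 × 8.6000% + 0.5851 × 2.8400% = 7.5083%.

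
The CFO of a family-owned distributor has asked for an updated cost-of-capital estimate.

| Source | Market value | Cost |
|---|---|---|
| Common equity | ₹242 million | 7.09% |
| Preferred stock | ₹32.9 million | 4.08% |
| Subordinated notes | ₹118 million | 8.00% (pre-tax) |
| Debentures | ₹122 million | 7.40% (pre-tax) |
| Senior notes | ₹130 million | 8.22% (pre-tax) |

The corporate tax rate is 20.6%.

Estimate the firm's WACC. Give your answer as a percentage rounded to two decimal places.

6.46%

Total capital V = 242 + 32.9 + 118 + 122 + 130 = 644.9.
Equity: weight = 242/644.9 = 0.3753; cost = 7.09%.
Preferred: weight = 32.9/644.9 = 0.0510; cost = 4.08%.
Subordinated notes: weight = 118/644.9 = 0.1830; after-tax cost = 8% × (1 − 20.6%) = 6.3520%.
Debentures: weight = 122/644.9 = 0.1892; after-tax cost = 7.4% × (1 − 20.6%) = 5.8756%.
Senior notes: weight = 130/644.9 = 0.2016; after-tax cost = 8.22% × (1 − 20.6%) = 6.5267%.
WACC = 0.3753 × 7.0900% + 0.0510 × 4.0800% + 0.1830 × 6.3520% + 0.1892 × 5.8756% + 0.2016 × 6.5267% = 6.4581%.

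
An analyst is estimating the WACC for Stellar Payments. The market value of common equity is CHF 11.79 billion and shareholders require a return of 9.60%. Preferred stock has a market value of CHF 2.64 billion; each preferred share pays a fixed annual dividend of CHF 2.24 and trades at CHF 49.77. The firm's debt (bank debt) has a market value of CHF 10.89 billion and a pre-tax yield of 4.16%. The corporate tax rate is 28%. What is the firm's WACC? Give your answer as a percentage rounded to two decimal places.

Cost of preferred: Rp = 2.24 / 49.77 = 4.5007%.
Total capital V = 11.79 + 2.64 + 10.89 = 25.32.
Equity: weight = 11.79/25.32 = 0.4656; cost = 9.6%.
Preferred: weight = 2.64/25.32 = 0.1043; cost = 4.5007%.
Bank debt: weight = 10.89/25.32 = 0.4301; after-tax cost = 4.16% × (1 − 28%) = 2.9952%.
WACC = 0.4656 × 9.6000% + 0.1043 × 4.5007% + 0.4301 × 2.9952% = 6.2276%.

6.23%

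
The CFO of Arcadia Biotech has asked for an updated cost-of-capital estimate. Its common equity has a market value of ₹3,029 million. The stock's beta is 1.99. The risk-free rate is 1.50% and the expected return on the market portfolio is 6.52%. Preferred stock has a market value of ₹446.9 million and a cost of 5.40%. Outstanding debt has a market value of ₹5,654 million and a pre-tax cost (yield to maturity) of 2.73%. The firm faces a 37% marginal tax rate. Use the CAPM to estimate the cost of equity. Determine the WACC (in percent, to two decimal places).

Market risk premium = 6.52% − 1.5% = 5.02%.
Cost of equity via CAPM: Re = 1.5% + 1.99 × 5.02% = 11.4898%.
Total capital V = 3029 + 446.9 + 5654 = 9129.9.
Equity: weight = 3029/9129.9 = 0.3318; cost = 11.4898%.
Preferred: weight = 446.9/9129.9 = 0.0489; cost = 5.4%.
Debt: weight = 5654/9129.9 = 0.6193; after-tax cost = 2.73% × (1 − 37%) = 1.7199%.
WACC = 0.3318 × 11.4898% + 0.0489 × 5.4000% + 0.6193 × 1.7199% = 5.1414%.

5.14%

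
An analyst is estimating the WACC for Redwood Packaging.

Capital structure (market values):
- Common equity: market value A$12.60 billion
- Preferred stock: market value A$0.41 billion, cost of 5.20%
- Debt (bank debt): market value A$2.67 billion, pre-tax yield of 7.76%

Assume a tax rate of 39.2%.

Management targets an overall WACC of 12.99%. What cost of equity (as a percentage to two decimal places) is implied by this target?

15.00%

Total capital V = 12.6 + 0.41 + 2.67 = 15.68.
Equity weight = 12.6/15.68 = 0.8036.
Preferred weight = 0.41/15.68 = 0.0261.
Bank debt weight = 2.67/15.68 = 0.1703.
Debt contribution = 0.1703 × 7.76% × (1 − 39.2%) = 0.8034%.
Preferred contribution = 0.0261 × 5.2% = 0.1360%.
Required equity contribution = 12.99% − 0.9394% = 12.0506%.
Re = 12.0506% / 0.8036 = 14.9963%.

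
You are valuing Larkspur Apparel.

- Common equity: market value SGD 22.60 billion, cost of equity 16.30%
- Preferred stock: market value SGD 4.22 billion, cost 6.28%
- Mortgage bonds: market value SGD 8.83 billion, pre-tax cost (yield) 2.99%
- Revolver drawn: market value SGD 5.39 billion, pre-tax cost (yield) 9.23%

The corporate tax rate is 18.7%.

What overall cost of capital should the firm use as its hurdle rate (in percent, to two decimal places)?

Total capital V = 22.6 + 4.22 + 8.83 + 5.39 = 41.04.
Equity: weight = 22.6/41.04 = 0.5507; cost = 16.3%.
Preferred: weight = 4.22/41.04 = 0.1028; cost = 6.28%.
Mortgage bonds: weight = 8.83/41.04 = 0.2152; after-tax cost = 2.99% × (1 − 18.7%) = 2.4309%.
Revolver drawn: weight = 5.39/41.04 = 0.1313; after-tax cost = 9.23% × (1 − 18.7%) = 7.5040%.
WACC = 0.5507 × 16.3000% + 0.1028 × 6.2800% + 0.2152 × 2.4309% + 0.1313 × 7.5040% = 11.1304%.

11.13%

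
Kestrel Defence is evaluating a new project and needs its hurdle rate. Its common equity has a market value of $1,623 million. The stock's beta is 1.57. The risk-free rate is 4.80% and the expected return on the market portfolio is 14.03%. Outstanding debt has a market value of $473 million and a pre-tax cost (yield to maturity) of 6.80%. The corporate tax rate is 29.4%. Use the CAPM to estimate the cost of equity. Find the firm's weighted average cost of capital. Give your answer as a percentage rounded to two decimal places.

Market risk premium = 14.03% − 4.8% = 9.23%.
Cost of equity via CAPM: Re = 4.8% + 1.57 × 9.23% = 19.2911%.
Total capital V = 1623 + 473 = 2096.
Equity: weight = 1623/2096 = 0.7743; cost = 19.2911%.
Debt: weight = 473/2096 = 0.2257; after-tax cost = 6.8% × (1 − 29.4%) = 4.8008%.
WACC = 0.7743 × 19.2911% + 0.2257 × 4.8008% = 16.0211%.

16.02%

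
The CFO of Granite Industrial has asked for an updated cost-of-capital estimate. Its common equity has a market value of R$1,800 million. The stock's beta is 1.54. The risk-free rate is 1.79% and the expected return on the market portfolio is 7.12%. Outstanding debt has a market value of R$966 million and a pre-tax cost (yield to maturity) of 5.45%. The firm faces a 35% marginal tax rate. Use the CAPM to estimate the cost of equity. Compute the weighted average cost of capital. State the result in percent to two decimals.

Market risk premium = 7.12% − 1.79% = 5.33%.
Cost of equity via CAPM: Re = 1.79% + 1.54 × 5.33% = 9.9982%.
Total capital V = 1800 + 966 = 2766.
Equity: weight = 1800/2766 = 0.6508; cost = 9.9982%.
Debt: weight = 966/2766 = 0.3492; after-tax cost = 5.45% × (1 − 35%) = 3.5425%.
WACC = 0.6508 × 9.9982% + 0.3492 × 3.5425% = 7.7436%.

7.74%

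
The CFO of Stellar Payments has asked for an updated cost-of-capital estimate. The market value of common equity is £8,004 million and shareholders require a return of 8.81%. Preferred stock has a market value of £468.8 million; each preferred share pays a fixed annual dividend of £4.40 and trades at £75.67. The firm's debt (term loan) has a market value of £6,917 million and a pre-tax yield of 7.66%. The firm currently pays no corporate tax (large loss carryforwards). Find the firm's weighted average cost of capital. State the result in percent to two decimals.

Cost of preferred: Rp = 4.4 / 75.67 = 5.8147%.
Total capital V = 8004 + 468.8 + 6917 = 15389.8.
Equity: weight = 8004/15389.8 = 0.5201; cost = 8.81%.
Preferred: weight = 468.8/15389.8 = 0.0305; cost = 5.8147%.
Term loan: weight = 6917/15389.8 = 0.4495; after-tax cost = 7.66% × (1 − 0%) = 7.6600%.
WACC = 0.5201 × 8.8100% + 0.0305 × 5.8147% + 0.4495 × 7.6600% = 8.2019%.

8.20%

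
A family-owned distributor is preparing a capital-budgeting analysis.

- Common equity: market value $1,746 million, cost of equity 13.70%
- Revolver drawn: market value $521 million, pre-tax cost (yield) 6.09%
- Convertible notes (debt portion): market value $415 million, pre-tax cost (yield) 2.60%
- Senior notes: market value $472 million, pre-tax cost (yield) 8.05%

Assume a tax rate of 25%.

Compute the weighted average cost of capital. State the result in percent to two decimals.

9.50%

Total capital V = 1746 + 521 + 415 + 472 = 3154.
Equity: weight = 1746/3154 = 0.5536; cost = 13.7%.
Revolver drawn: weight = 521/3154 = 0.1652; after-tax cost = 6.09% × (1 − 25%) = 4.5675%.
Convertible notes (debt portion): weight = 415/3154 = 0.1316; after-tax cost = 2.6% × (1 − 25%) = 1.9500%.
Senior notes: weight = 472/3154 = 0.1497; after-tax cost = 8.05% × (1 − 25%) = 6.0375%.
WACC = 0.5536 × 13.7000% + 0.1652 × 4.5675% + 0.1316 × 1.9500% + 0.1497 × 6.0375% = 9.4987%.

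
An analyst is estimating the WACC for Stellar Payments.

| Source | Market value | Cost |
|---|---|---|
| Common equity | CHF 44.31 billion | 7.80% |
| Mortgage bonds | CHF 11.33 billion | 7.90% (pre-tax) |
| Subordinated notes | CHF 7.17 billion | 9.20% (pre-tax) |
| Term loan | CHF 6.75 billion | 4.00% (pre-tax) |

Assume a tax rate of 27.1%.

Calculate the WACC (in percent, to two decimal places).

6.88%

Total capital V = 44.31 + 11.33 + 7.17 + 6.75 = 69.56.
Equity: weight = 44.31/69.56 = 0.6370; cost = 7.8%.
Mortgage bonds: weight = 11.33/69.56 = 0.1629; after-tax cost = 7.9% × (1 − 27.1%) = 5.7591%.
Subordinated notes: weight = 7.17/69.56 = 0.1031; after-tax cost = 9.2% × (1 − 27.1%) = 6.7068%.
Term loan: weight = 6.75/69.56 = 0.0970; after-tax cost = 4% × (1 − 27.1%) = 2.9160%.
WACC = 0.6370 × 7.8000% + 0.1629 × 5.7591% + 0.1031 × 6.7068% + 0.0970 × 2.9160% = 6.8810%.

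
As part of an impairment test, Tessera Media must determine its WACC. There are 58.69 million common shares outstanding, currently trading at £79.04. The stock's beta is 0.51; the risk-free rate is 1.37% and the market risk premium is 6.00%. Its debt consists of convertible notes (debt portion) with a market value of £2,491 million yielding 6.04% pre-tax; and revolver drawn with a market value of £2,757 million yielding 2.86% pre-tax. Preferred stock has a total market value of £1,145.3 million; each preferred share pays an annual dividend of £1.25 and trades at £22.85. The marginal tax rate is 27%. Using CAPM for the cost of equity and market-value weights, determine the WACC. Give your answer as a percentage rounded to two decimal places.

3.95%

Cost of equity via CAPM: Re = 1.37% + 0.51 × 6.0% = 4.4300%.
Cost of preferred: Rp = 1.25 / 22.85 = 5.4705%.
Market value of equity E = 79.04 × 58.69m = 4638.8576m.
Total capital V = 4638.8576 + 1145.3 + 2491 + 2757 = 11032.1576.
Equity: weight = 4638.8576/11032.1576 = 0.4205; cost = 4.43%.
Preferred: weight = 1145.3/11032.1576 = 0.1038; cost = 5.4705%.
Convertible notes (debt portion): weight = 2491/11032.1576 = 0.2258; after-tax cost = 6.04% × (1 − 27%) = 4.4092%.
Revolver drawn: weight = 2757/11032.1576 = 0.2499; after-tax cost = 2.86% × (1 − 27%) = 2.0878%.
WACC = 0.4205 × 4.4300% + 0.1038 × 5.4705% + 0.2258 × 4.4092% + 0.2499 × 2.0878% = 3.9480%.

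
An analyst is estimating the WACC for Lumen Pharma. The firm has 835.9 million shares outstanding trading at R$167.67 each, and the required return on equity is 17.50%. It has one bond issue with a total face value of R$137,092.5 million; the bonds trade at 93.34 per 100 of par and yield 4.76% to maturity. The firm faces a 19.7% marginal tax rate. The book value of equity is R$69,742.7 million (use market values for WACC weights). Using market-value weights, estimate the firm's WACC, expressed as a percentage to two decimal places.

Market value of equity E = 167.67 × 835.9m = 140155.353m. Market value of debt D = 137092.5m × 93.34/100 = 127962.1395m.
Total capital V = 140155.353 + 127962.1395 = 268117.4925.
Equity: weight = 140155.353/268117.4925 = 0.5227; cost = 17.5%.
Bonds outstanding: weight = 127962.1395/268117.4925 = 0.4773; after-tax cost = 4.76% × (1 − 19.7%) = 3.8223%.
WACC = 0.5227 × 17.5000% + 0.4773 × 3.8223% = 10.9722%.

10.97%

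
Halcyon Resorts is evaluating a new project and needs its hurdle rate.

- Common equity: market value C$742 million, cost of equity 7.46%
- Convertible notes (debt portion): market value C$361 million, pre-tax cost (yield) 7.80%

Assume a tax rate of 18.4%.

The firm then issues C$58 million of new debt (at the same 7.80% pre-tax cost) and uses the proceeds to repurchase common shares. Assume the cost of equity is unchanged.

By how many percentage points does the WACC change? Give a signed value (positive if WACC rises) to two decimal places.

Current WACC:
Total capital V = 742 + 361 = 1103.
Equity: weight = 742/1103 = 0.6727; cost = 7.46%.
Convertible notes (debt portion): weight = 361/1103 = 0.3273; after-tax cost = 7.8% × (1 − 18.4%) = 6.3648%.
WACC = 0.6727 × 7.4600% + 0.3273 × 6.3648% = 7.1016%.
After the change:
Total capital V = 684 + 419 = 1103.
Equity: weight = 684/1103 = 0.6201; cost = 7.46%.
Convertible notes (debt portion): weight = 419/1103 = 0.3799; after-tax cost = 7.8% × (1 − 18.4%) = 6.3648%.
WACC = 0.6201 × 7.4600% + 0.3799 × 6.3648% = 7.0440%.
Change in WACC = 7.0440% − 7.1016% = -0.0576 pp.

-0.06 pp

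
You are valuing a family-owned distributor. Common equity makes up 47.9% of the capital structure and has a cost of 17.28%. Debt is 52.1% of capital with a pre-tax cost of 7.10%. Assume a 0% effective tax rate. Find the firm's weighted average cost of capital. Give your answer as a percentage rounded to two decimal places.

After-tax cost of debt = 7.1% × (1 − 0%) = 7.1000%.
WACC = 0.479 × 17.2800% + 0.521 × 7.1000% = 11.9762%.

11.98%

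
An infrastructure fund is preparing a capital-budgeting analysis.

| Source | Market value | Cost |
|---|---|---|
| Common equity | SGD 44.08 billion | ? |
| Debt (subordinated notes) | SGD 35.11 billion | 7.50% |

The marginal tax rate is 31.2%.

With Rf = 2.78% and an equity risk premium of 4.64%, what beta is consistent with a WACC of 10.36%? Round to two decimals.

2.53

Total capital V = 44.08 + 35.11 = 79.19.
Equity weight = 44.08/79.19 = 0.5566.
Subordinated notes weight = 35.11/79.19 = 0.4434.
Debt contribution = 0.4434 × 7.5% × (1 − 31.2%) = 2.2878%.
Required equity contribution = 10.36% − 2.2878% = 8.0722%  ⇒  Re = 14.5018%.
CAPM: 14.5018% = 2.78% + β × 4.64%  ⇒  β = 2.5263.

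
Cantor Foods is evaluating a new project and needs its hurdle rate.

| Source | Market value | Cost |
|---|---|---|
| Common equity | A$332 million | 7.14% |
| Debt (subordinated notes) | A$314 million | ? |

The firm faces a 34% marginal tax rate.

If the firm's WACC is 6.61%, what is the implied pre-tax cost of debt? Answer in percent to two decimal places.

9.17%

Total capital V = 332 + 314 = 646.
Equity weight = 332/646 = 0.5139.
Subordinated notes weight = 314/646 = 0.4861.
Equity contribution = 0.5139 × 7.14% = 3.6695%.
Remaining for debt = 6.61% − 3.6695% = 2.9405%.
Rd × (1 − 34%) × 0.4861 = 2.9405%  ⇒  Rd = 9.1661%.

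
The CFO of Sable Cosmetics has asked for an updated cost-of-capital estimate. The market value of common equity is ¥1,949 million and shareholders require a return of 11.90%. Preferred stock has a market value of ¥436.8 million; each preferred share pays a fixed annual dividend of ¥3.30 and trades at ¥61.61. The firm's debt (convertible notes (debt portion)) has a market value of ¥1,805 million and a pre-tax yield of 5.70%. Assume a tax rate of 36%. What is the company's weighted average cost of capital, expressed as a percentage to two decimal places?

7.66%

Cost of preferred: Rp = 3.3 / 61.61 = 5.3563%.
Total capital V = 1949 + 436.8 + 1805 = 4190.8.
Equity: weight = 1949/4190.8 = 0.4651; cost = 11.9%.
Preferred: weight = 436.8/4190.8 = 0.1042; cost = 5.3563%.
Convertible notes (debt portion): weight = 1805/4190.8 = 0.4307; after-tax cost = 5.7% × (1 − 36%) = 3.6480%.
WACC = 0.4651 × 11.9000% + 0.1042 × 5.3563% + 0.4307 × 3.6480% = 7.6638%.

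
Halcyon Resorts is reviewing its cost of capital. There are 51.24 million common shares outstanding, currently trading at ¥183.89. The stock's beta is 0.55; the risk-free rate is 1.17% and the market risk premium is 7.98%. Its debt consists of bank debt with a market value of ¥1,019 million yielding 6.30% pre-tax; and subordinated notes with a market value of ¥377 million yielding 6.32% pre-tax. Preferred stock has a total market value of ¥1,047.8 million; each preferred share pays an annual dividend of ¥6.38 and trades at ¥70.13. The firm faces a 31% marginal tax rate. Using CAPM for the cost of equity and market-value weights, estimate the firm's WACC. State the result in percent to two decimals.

Cost of equity via CAPM: Re = 1.17% + 0.55 × 7.98% = 5.5590%.
Cost of preferred: Rp = 6.38 / 70.13 = 9.0974%.
Market value of equity E = 183.89 × 51.24m = 9422.5236m.
Total capital V = 9422.5236 + 1047.8 + 1019 + 377 = 11866.3236.
Equity: weight = 9422.5236/11866.3236 = 0.7941; cost = 5.559%.
Preferred: weight = 1047.8/11866.3236 = 0.0883; cost = 9.0974%.
Bank debt: weight = 1019/11866.3236 = 0.0859; after-tax cost = 6.3% × (1 − 31%) = 4.3470%.
Subordinated notes: weight = 377/11866.3236 = 0.0318; after-tax cost = 6.32% × (1 − 31%) = 4.3608%.
WACC = 0.7941 × 5.5590% + 0.0883 × 9.0974% + 0.0859 × 4.3470% + 0.0318 × 4.3608% = 5.7293%.

5.73%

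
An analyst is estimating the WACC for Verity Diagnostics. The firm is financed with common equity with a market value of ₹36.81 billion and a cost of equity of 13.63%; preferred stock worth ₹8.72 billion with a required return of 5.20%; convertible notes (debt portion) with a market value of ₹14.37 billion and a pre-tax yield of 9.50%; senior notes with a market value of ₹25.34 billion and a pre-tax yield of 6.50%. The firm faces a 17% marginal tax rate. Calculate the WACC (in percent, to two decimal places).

9.35%

Total capital V = 36.81 + 8.72 + 14.37 + 25.34 = 85.24.
Equity: weight = 36.81/85.24 = 0.4318; cost = 13.63%.
Preferred: weight = 8.72/85.24 = 0.1023; cost = 5.2%.
Convertible notes (debt portion): weight = 14.37/85.24 = 0.1686; after-tax cost = 9.5% × (1 − 17%) = 7.8850%.
Senior notes: weight = 25.34/85.24 = 0.2973; after-tax cost = 6.5% × (1 − 17%) = 5.3950%.
WACC = 0.4318 × 13.6300% + 0.1023 × 5.2000% + 0.1686 × 7.8850% + 0.2973 × 5.3950% = 9.3510%.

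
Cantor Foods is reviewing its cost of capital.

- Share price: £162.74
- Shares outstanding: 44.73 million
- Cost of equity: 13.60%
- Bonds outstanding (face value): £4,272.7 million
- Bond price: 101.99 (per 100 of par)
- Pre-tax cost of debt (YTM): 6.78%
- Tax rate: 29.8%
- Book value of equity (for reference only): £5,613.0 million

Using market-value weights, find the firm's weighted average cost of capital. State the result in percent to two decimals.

Market value of equity E = 162.74 × 44.73m = 7279.3602m. Market value of debt D = 4272.7m × 101.99/100 = 4357.72673m.
Total capital V = 7279.3602 + 4357.72673 = 11637.08693.
Equity: weight = 7279.3602/11637.08693 = 0.6255; cost = 13.6%.
Bonds outstanding: weight = 4357.72673/11637.08693 = 0.3745; after-tax cost = 6.78% × (1 − 29.8%) = 4.7596%.
WACC = 0.6255 × 13.6000% + 0.3745 × 4.7596% = 10.2895%.

10.29%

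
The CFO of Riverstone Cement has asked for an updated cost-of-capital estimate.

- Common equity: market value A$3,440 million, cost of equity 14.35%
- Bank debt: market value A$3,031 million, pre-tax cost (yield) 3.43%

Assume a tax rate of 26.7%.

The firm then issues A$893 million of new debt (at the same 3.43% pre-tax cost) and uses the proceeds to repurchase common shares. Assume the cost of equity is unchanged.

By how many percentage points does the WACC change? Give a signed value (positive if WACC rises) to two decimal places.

Current WACC:
Total capital V = 3440 + 3031 = 6471.
Equity: weight = 3440/6471 = 0.5316; cost = 14.35%.
Bank debt: weight = 3031/6471 = 0.4684; after-tax cost = 3.43% × (1 − 26.7%) = 2.5142%.
WACC = 0.5316 × 14.3500% + 0.4684 × 2.5142% = 8.8061%.
After the change:
Total capital V = 2547 + 3924 = 6471.
Equity: weight = 2547/6471 = 0.3936; cost = 14.35%.
Bank debt: weight = 3924/6471 = 0.6064; after-tax cost = 3.43% × (1 − 26.7%) = 2.5142%.
WACC = 0.3936 × 14.3500% + 0.6064 × 2.5142% = 7.1728%.
Change in WACC = 7.1728% − 8.8061% = -1.6333 pp.

-1.63 pp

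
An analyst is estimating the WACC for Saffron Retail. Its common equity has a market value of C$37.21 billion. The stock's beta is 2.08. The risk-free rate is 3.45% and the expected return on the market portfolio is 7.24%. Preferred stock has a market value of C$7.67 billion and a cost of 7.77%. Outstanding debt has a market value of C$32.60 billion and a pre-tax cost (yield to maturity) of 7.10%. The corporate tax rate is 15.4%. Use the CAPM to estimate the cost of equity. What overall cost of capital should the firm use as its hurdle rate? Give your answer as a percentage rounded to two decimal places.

8.74%

Market risk premium = 7.24% − 3.45% = 3.79%.
Cost of equity via CAPM: Re = 3.45% + 2.08 × 3.79% = 11.3332%.
Total capital V = 37.21 + 7.67 + 32.6 = 77.48.
Equity: weight = 37.21/77.48 = 0.4803; cost = 11.3332%.
Preferred: weight = 7.67/77.48 = 0.0990; cost = 7.77%.
Debt: weight = 32.6/77.48 = 0.4208; after-tax cost = 7.1% × (1 − 15.4%) = 6.0066%.
WACC = 0.4803 × 11.3332% + 0.0990 × 7.7700% + 0.4208 × 6.0066% = 8.7393%.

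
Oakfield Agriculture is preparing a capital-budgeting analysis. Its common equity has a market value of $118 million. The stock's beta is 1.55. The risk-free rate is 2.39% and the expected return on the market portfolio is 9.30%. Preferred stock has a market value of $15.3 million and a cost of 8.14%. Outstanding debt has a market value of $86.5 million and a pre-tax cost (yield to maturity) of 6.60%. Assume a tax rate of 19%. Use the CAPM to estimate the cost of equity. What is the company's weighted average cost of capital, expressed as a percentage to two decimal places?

9.70%

Market risk premium = 9.3% − 2.39% = 6.91%.
Cost of equity via CAPM: Re = 2.39% + 1.55 × 6.91% = 13.1005%.
Total capital V = 118 + 15.3 + 86.5 = 219.8.
Equity: weight = 118/219.8 = 0.5369; cost = 13.1005%.
Preferred: weight = 15.3/219.8 = 0.0696; cost = 8.14%.
Debt: weight = 86.5/219.8 = 0.3935; after-tax cost = 6.6% × (1 − 19%) = 5.3460%.
WACC = 0.5369 × 13.1005% + 0.0696 × 8.1400% + 0.3935 × 5.3460% = 9.7035%.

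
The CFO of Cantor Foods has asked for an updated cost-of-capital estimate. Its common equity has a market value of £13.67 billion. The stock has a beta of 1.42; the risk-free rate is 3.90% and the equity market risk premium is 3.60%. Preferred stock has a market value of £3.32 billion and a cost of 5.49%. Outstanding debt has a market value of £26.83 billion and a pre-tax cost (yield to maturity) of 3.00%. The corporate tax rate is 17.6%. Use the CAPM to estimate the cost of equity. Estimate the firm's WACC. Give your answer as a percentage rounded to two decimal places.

4.74%

Cost of equity via CAPM: Re = 3.9% + 1.42 × 3.6% = 9.0120%.
Total capital V = 13.67 + 3.32 + 26.83 = 43.82.
Equity: weight = 13.67/43.82 = 0.3120; cost = 9.012%.
Preferred: weight = 3.32/43.82 = 0.0758; cost = 5.49%.
Debt: weight = 26.83/43.82 = 0.6123; after-tax cost = 3% × (1 − 17.6%) = 2.4720%.
WACC = 0.3120 × 9.0120% + 0.0758 × 5.4900% + 0.6123 × 2.4720% = 4.7409%.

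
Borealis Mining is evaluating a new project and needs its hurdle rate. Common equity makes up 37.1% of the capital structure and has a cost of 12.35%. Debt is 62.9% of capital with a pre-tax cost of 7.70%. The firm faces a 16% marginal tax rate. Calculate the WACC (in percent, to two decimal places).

8.65%

After-tax cost of debt = 7.7% × (1 − 16%) = 6.4680%.
WACC = 0.371 × 12.3500% + 0.629 × 6.4680% = 8.6502%.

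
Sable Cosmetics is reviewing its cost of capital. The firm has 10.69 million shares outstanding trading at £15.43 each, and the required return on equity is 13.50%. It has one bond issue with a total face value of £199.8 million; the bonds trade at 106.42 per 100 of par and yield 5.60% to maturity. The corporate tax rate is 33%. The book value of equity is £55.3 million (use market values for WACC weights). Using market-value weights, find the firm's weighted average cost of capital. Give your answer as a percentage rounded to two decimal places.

Market value of equity E = 15.43 × 10.69m = 164.9467m. Market value of debt D = 199.8m × 106.42/100 = 212.62716m.
Total capital V = 164.9467 + 212.62716 = 377.57386.
Equity: weight = 164.9467/377.57386 = 0.4369; cost = 13.5%.
Bonds outstanding: weight = 212.62716/377.57386 = 0.5631; after-tax cost = 5.6% × (1 − 33%) = 3.7520%.
WACC = 0.4369 × 13.5000% + 0.5631 × 3.7520% = 8.0105%.

8.01%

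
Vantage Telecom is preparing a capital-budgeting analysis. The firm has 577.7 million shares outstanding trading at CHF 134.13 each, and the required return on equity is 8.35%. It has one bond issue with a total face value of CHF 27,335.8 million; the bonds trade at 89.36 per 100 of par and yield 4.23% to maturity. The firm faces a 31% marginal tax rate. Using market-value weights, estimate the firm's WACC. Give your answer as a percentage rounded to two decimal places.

7.05%

Market value of equity E = 134.13 × 577.7m = 77486.901m. Market value of debt D = 27335.8m × 89.36/100 = 24427.27088m.
Total capital V = 77486.901 + 24427.27088 = 101914.17188.
Equity: weight = 77486.901/101914.17188 = 0.7603; cost = 8.35%.
Bonds outstanding: weight = 24427.27088/101914.17188 = 0.2397; after-tax cost = 4.23% × (1 − 31%) = 2.9187%.
WACC = 0.7603 × 8.3500% + 0.2397 × 2.9187% = 7.0482%.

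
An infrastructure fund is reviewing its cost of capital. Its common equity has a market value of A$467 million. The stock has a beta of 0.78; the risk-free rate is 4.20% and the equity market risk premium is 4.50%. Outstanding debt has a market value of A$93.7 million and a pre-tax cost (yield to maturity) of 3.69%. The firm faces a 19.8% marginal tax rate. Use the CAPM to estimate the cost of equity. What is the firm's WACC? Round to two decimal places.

Cost of equity via CAPM: Re = 4.2% + 0.78 × 4.5% = 7.7100%.
Total capital V = 467 + 93.7 = 560.7.
Equity: weight = 467/560.7 = 0.8329; cost = 7.71%.
Debt: weight = 93.7/560.7 = 0.1671; after-tax cost = 3.69% × (1 − 19.8%) = 2.9594%.
WACC = 0.8329 × 7.7100% + 0.1671 × 2.9594% = 6.9161%.

6.92%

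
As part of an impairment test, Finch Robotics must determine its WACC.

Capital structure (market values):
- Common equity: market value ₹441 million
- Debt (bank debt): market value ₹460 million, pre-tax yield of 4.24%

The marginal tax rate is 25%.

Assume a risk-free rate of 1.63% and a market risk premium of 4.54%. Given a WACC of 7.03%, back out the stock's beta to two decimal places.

2.07

Total capital V = 441 + 460 = 901.
Equity weight = 441/901 = 0.4895.
Bank debt weight = 460/901 = 0.5105.
Debt contribution = 0.5105 × 4.24% × (1 − 25%) = 1.6235%.
Required equity contribution = 7.03% − 1.6235% = 5.4065%  ⇒  Re = 11.0459%.
CAPM: 11.0459% = 1.63% + β × 4.54%  ⇒  β = 2.0740.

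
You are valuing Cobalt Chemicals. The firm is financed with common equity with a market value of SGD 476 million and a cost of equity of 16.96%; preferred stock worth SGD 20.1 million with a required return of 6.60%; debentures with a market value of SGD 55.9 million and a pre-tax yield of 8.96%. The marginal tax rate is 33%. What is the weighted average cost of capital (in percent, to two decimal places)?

Total capital V = 476 + 20.1 + 55.9 = 552.
Equity: weight = 476/552 = 0.8623; cost = 16.96%.
Preferred: weight = 20.1/552 = 0.0364; cost = 6.6%.
Debentures: weight = 55.9/552 = 0.1013; after-tax cost = 8.96% × (1 − 33%) = 6.0032%.
WACC = 0.8623 × 16.9600% + 0.0364 × 6.6000% + 0.1013 × 6.0032% = 15.4732%.

15.47%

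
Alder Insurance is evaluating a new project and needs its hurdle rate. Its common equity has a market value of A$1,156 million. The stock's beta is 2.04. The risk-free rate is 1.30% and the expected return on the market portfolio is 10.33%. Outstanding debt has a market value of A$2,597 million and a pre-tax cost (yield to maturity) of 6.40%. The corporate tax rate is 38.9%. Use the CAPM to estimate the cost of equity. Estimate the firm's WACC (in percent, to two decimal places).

8.78%

Market risk premium = 10.33% − 1.3% = 9.03%.
Cost of equity via CAPM: Re = 1.3% + 2.04 × 9.03% = 19.7212%.
Total capital V = 1156 + 2597 = 3753.
Equity: weight = 1156/3753 = 0.3080; cost = 19.7212%.
Debt: weight = 2597/3753 = 0.6920; after-tax cost = 6.4% × (1 − 38.9%) = 3.9104%.
WACC = 0.3080 × 19.7212% + 0.6920 × 3.9104% = 8.7804%.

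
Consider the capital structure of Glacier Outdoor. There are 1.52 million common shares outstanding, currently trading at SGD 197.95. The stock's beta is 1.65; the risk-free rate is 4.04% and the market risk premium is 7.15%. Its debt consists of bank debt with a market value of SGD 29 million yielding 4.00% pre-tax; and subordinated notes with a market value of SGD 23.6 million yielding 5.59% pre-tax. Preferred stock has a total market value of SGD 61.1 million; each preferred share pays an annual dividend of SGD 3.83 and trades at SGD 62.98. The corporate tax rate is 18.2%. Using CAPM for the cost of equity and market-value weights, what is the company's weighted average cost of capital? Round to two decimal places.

12.88%

Cost of equity via CAPM: Re = 4.04% + 1.65 × 7.15% = 15.8375%.
Cost of preferred: Rp = 3.83 / 62.98 = 6.0813%.
Market value of equity E = 197.95 × 1.52m = 300.884m.
Total capital V = 300.884 + 61.1 + 29 + 23.6 = 414.584.
Equity: weight = 300.884/414.584 = 0.7257; cost = 15.8375%.
Preferred: weight = 61.1/414.584 = 0.1474; cost = 6.0813%.
Bank debt: weight = 29/414.584 = 0.0699; after-tax cost = 4% × (1 − 18.2%) = 3.2720%.
Subordinated notes: weight = 23.6/414.584 = 0.0569; after-tax cost = 5.59% × (1 − 18.2%) = 4.5726%.
WACC = 0.7257 × 15.8375% + 0.1474 × 6.0813% + 0.0699 × 3.2720% + 0.0569 × 4.5726% = 12.8795%.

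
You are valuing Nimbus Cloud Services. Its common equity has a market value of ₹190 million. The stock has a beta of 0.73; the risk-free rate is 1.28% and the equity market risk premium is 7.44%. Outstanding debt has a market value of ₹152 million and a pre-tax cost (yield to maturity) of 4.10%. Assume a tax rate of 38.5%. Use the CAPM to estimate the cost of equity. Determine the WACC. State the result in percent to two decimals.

4.85%

Cost of equity via CAPM: Re = 1.28% + 0.73 × 7.44% = 6.7112%.
Total capital V = 190 + 152 = 342.
Equity: weight = 190/342 = 0.5556; cost = 6.7112%.
Debt: weight = 152/342 = 0.4444; after-tax cost = 4.1% × (1 − 38.5%) = 2.5215%.
WACC = 0.5556 × 6.7112% + 0.4444 × 2.5215% = 4.8491%.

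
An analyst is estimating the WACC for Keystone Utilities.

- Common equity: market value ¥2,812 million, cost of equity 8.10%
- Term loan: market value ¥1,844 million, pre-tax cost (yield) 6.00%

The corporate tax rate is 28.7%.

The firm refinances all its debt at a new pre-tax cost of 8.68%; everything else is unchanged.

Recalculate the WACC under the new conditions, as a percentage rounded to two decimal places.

7.34%

After the change:
Total capital V = 2812 + 1844 = 4656.
Equity: weight = 2812/4656 = 0.6040; cost = 8.1%.
Term loan: weight = 1844/4656 = 0.3960; after-tax cost = 8.68% × (1 − 28.7%) = 6.1888%.
WACC = 0.6040 × 8.1000% + 0.3960 × 6.1888% = 7.3431%.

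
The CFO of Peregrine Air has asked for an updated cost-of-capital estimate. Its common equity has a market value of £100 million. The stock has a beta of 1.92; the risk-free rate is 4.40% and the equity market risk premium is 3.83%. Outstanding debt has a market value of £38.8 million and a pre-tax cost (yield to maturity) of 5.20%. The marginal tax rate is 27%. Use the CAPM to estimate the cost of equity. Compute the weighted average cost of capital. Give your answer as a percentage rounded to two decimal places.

9.53%

Cost of equity via CAPM: Re = 4.4% + 1.92 × 3.83% = 11.7536%.
Total capital V = 100 + 38.8 = 138.8.
Equity: weight = 100/138.8 = 0.7205; cost = 11.7536%.
Debt: weight = 38.8/138.8 = 0.2795; after-tax cost = 5.2% × (1 − 27%) = 3.7960%.
WACC = 0.7205 × 11.7536% + 0.2795 × 3.7960% = 9.5291%.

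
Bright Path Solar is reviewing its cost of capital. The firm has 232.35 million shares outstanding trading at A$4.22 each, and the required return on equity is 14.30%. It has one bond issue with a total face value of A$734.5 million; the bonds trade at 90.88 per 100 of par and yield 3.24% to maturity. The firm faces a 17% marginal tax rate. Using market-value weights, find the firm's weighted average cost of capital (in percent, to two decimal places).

Market value of equity E = 4.22 × 232.35m = 980.517m. Market value of debt D = 734.5m × 90.88/100 = 667.5136m.
Total capital V = 980.517 + 667.5136 = 1648.0306.
Equity: weight = 980.517/1648.0306 = 0.5950; cost = 14.3%.
Bonds outstanding: weight = 667.5136/1648.0306 = 0.4050; after-tax cost = 3.24% × (1 − 17%) = 2.6892%.
WACC = 0.5950 × 14.3000% + 0.4050 × 2.6892% = 9.5972%.

9.60%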